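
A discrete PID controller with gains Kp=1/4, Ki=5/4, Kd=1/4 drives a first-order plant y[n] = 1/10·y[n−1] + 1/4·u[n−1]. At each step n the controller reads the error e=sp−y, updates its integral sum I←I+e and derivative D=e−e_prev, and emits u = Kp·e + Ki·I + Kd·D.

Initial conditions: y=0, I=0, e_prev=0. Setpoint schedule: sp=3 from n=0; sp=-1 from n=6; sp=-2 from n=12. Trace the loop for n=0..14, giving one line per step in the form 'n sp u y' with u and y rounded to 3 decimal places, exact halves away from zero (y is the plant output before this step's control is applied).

0 3 5.250 0.000
1 3 5.953 1.313
2 3 7.853 1.620
3 3 8.771 2.125
4 3 9.501 2.405
5 3 9.946 2.616
6 -1 3.247 2.748
7 -1 2.503 1.087
8 -1 0.096 0.734
9 -1 -1.046 0.097
10 -1 -1.966 -0.252
11 -1 -2.525 -0.517
12 -2 -4.654 -0.683
13 -2 -5.132 -1.232
14 -2 -5.924 -1.406

(exact arithmetic carried between steps; '≈' marks a value shown rounded to 6 d.p. or computed from one; I and e_prev carry over from the previous line; the table rounds u and y to 3 d.p., halves away from zero)
n=0: y=0, sp=3, e=sp−y=3; I=3, D=e−e_prev=3; u=1/4·3+5/4·3+1/4·3=5.25; next y=1/10·0+1/4·5.25=1.3125
n=1: y=1.3125, sp=3, e=sp−y=1.6875; I=4.6875, D=e−e_prev=-1.3125; u=1/4·1.6875+5/4·4.6875+1/4·(-1.3125)=5.953125; next y=1/10·1.3125+1/4·5.953125≈1.619531
n=2: y≈1.619531, sp=3, e=sp−y≈1.380469; I≈6.067969, D=e−e_prev≈-0.307031; u=1/4·1.380469+5/4·6.067969+1/4·(-0.307031)≈7.853320; next y=1/10·1.619531+1/4·7.853320≈2.125283
n=3: y≈2.125283, sp=3, e=sp−y≈0.874717; I≈6.942686, D=e−e_prev≈-0.505752; u=1/4·0.874717+5/4·6.942686+1/4·(-0.505752)≈8.770598; next y=1/10·2.125283+1/4·8.770598≈2.405178
n=4: y≈2.405178, sp=3, e=sp−y≈0.594822; I≈7.537508, D=e−e_prev≈-0.279895; u=1/4·0.594822+5/4·7.537508+1/4·(-0.279895)≈9.500616; next y=1/10·2.405178+1/4·9.500616≈2.615672
n=5: y≈2.615672, sp=3, e=sp−y≈0.384328; I≈7.921836, D=e−e_prev≈-0.210494; u=1/4·0.384328+5/4·7.921836+1/4·(-0.210494)≈9.945753; next y=1/10·2.615672+1/4·9.945753≈2.748006
n=6: y≈2.748006, sp=-1, e=sp−y≈-3.748006; I≈4.173830, D=e−e_prev≈-4.132334; u=1/4·(-3.748006)+5/4·4.173830+1/4·(-4.132334)≈3.247203; next y=1/10·2.748006+1/4·3.247203≈1.086601
n=7: y≈1.086601, sp=-1, e=sp−y≈-2.086601; I≈2.087229, D=e−e_prev≈1.661404; u=1/4·(-2.086601)+5/4·2.087229+1/4·1.661404≈2.502737; next y=1/10·1.086601+1/4·2.502737≈0.734344
n=8: y≈0.734344, sp=-1, e=sp−y≈-1.734344; I≈0.352885, D=e−e_prev≈0.352257; u=1/4·(-1.734344)+5/4·0.352885+1/4·0.352257≈0.095584; next y=1/10·0.734344+1/4·0.095584≈0.097330
n=9: y≈0.097330, sp=-1, e=sp−y≈-1.097330; I≈-0.744446, D=e−e_prev≈0.637014; u=1/4·(-1.097330)+5/4·(-0.744446)+1/4·0.637014≈-1.045636; next y=1/10·0.097330+1/4·(-1.045636)≈-0.251676
n=10: y≈-0.251676, sp=-1, e=sp−y≈-0.748324; I≈-1.492770, D=e−e_prev≈0.349006; u=1/4·(-0.748324)+5/4·(-1.492770)+1/4·0.349006≈-1.965792; next y=1/10·(-0.251676)+1/4·(-1.965792)≈-0.516615
n=11: y≈-0.516615, sp=-1, e=sp−y≈-0.483385; I≈-1.976154, D=e−e_prev≈0.264939; u=1/4·(-0.483385)+5/4·(-1.976154)+1/4·0.264939≈-2.524804; next y=1/10·(-0.516615)+1/4·(-2.524804)≈-0.682863
n=12: y≈-0.682863, sp=-2, e=sp−y≈-1.317137; I≈-3.293292, D=e−e_prev≈-0.833753; u=1/4·(-1.317137)+5/4·(-3.293292)+1/4·(-0.833753)≈-4.654337; next y=1/10·(-0.682863)+1/4·(-4.654337)≈-1.231871
n=13: y≈-1.231871, sp=-2, e=sp−y≈-0.768129; I≈-4.061421, D=e−e_prev≈0.549008; u=1/4·(-0.768129)+5/4·(-4.061421)+1/4·0.549008≈-5.131557; next y=1/10·(-1.231871)+1/4·(-5.131557)≈-1.406076
n=14: y≈-1.406076, sp=-2, e=sp−y≈-0.593924; I≈-4.655345, D=e−e_prev≈0.174206; u=1/4·(-0.593924)+5/4·(-4.655345)+1/4·0.174206≈-5.924111; next y=1/10·(-1.406076)+1/4·(-5.924111)≈-1.621635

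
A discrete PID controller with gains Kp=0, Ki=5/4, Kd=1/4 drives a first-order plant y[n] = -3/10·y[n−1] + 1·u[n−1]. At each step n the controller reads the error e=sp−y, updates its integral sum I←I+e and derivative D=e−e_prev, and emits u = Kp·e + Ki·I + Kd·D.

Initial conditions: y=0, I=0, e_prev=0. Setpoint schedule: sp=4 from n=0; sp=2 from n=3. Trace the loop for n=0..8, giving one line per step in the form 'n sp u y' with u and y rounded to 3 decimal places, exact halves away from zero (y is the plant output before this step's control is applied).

0 4 6.000 0.000
1 4 1.000 6.000
2 4 10.200 -0.800
3 2 -5.360 10.440
4 2 15.798 -8.492
5 2 -16.076 18.346
6 2 30.090 -21.580
7 2 -37.632 36.564
8 2 61.447 -48.601

(exact arithmetic carried between steps; '≈' marks a value shown rounded to 6 d.p. or computed from one; I and e_prev carry over from the previous line; the table rounds u and y to 3 d.p., halves away from zero)
n=0: y=0, sp=4, e=sp−y=4; I=4, D=e−e_prev=4; u=0·4+5/4·4+1/4·4=6; next y=-3/10·0+1·6=6
n=1: y=6, sp=4, e=sp−y=-2; I=2, D=e−e_prev=-6; u=0·(-2)+5/4·2+1/4·(-6)=1; next y=-3/10·6+1·1=-0.8
n=2: y=-0.8, sp=4, e=sp−y=4.8; I=6.8, D=e−e_prev=6.8; u=0·4.8+5/4·6.8+1/4·6.8=10.2; next y=-3/10·(-0.8)+1·10.2=10.44
n=3: y=10.44, sp=2, e=sp−y=-8.44; I=-1.64, D=e−e_prev=-13.24; u=0·(-8.44)+5/4·(-1.64)+1/4·(-13.24)=-5.36; next y=-3/10·10.44+1·(-5.36)=-8.492
n=4: y=-8.492, sp=2, e=sp−y=10.492; I=8.852, D=e−e_prev=18.932; u=0·10.492+5/4·8.852+1/4·18.932=15.798; next y=-3/10·(-8.492)+1·15.798=18.3456
n=5: y=18.3456, sp=2, e=sp−y=-16.3456; I=-7.4936, D=e−e_prev=-26.8376; u=0·(-16.3456)+5/4·(-7.4936)+1/4·(-26.8376)=-16.0764; next y=-3/10·18.3456+1·(-16.0764)=-21.58008
n=6: y=-21.58008, sp=2, e=sp−y=23.58008; I=16.08648, D=e−e_prev=39.92568; u=0·23.58008+5/4·16.08648+1/4·39.92568=30.08952; next y=-3/10·(-21.58008)+1·30.08952=36.563544
n=7: y=36.563544, sp=2, e=sp−y=-34.563544; I=-18.477064, D=e−e_prev=-58.143624; u=0·(-34.563544)+5/4·(-18.477064)+1/4·(-58.143624)=-37.632236; next y=-3/10·36.563544+1·(-37.632236)≈-48.601299
n=8: y≈-48.601299, sp=2, e=sp−y≈50.601299; I≈32.124235, D=e−e_prev≈85.164843; u=0·50.601299+5/4·32.124235+1/4·85.164843≈61.446505; next y=-3/10·(-48.601299)+1·61.446505≈76.026895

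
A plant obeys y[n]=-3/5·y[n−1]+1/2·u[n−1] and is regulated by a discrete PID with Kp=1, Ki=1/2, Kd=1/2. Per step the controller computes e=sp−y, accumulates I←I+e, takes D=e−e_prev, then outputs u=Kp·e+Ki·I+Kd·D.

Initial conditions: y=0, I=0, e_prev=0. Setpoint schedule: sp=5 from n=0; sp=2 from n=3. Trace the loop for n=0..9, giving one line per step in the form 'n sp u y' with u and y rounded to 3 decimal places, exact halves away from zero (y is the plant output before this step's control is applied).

0 5 10.000 0.000
1 5 0.000 5.000
2 5 18.500 -3.000
3 2 -15.600 11.050
4 2 39.360 -14.430
5 2 -50.701 28.338
6 2 98.897 -42.353
7 2 -148.700 74.860
8 2 261.730 -119.266
9 2 -418.081 202.424

(exact arithmetic carried between steps; '≈' marks a value shown rounded to 6 d.p. or computed from one; I and e_prev carry over from the previous line; the table rounds u and y to 3 d.p., halves away from zero)
n=0: y=0, sp=5, e=sp−y=5; I=5, D=e−e_prev=5; u=1·5+1/2·5+1/2·5=10; next y=-3/5·0+1/2·10=5
n=1: y=5, sp=5, e=sp−y=0; I=5, D=e−e_prev=-5; u=1·0+1/2·5+1/2·(-5)=0; next y=-3/5·5+1/2·0=-3
n=2: y=-3, sp=5, e=sp−y=8; I=13, D=e−e_prev=8; u=1·8+1/2·13+1/2·8=18.5; next y=-3/5·(-3)+1/2·18.5=11.05
n=3: y=11.05, sp=2, e=sp−y=-9.05; I=3.95, D=e−e_prev=-17.05; u=1·(-9.05)+1/2·3.95+1/2·(-17.05)=-15.6; next y=-3/5·11.05+1/2·(-15.6)=-14.43
n=4: y=-14.43, sp=2, e=sp−y=16.43; I=20.38, D=e−e_prev=25.48; u=1·16.43+1/2·20.38+1/2·25.48=39.36; next y=-3/5·(-14.43)+1/2·39.36=28.338
n=5: y=28.338, sp=2, e=sp−y=-26.338; I=-5.958, D=e−e_prev=-42.768; u=1·(-26.338)+1/2·(-5.958)+1/2·(-42.768)=-50.701; next y=-3/5·28.338+1/2·(-50.701)=-42.3533
n=6: y=-42.3533, sp=2, e=sp−y=44.3533; I=38.3953, D=e−e_prev=70.6913; u=1·44.3533+1/2·38.3953+1/2·70.6913=98.8966; next y=-3/5·(-42.3533)+1/2·98.8966=74.86028
n=7: y=74.86028, sp=2, e=sp−y=-72.86028; I=-34.46498, D=e−e_prev=-117.21358; u=1·(-72.86028)+1/2·(-34.46498)+1/2·(-117.21358)=-148.69956; next y=-3/5·74.86028+1/2·(-148.69956)=-119.265948
n=8: y=-119.265948, sp=2, e=sp−y=121.265948; I=86.800968, D=e−e_prev=194.126228; u=1·121.265948+1/2·86.800968+1/2·194.126228=261.729546; next y=-3/5·(-119.265948)+1/2·261.729546≈202.424342
n=9: y≈202.424342, sp=2, e=sp−y≈-200.424342; I≈-113.623374, D=e−e_prev≈-321.690290; u=1·(-200.424342)+1/2·(-113.623374)+1/2·(-321.690290)≈-418.081174; next y=-3/5·202.424342+1/2·(-418.081174)≈-330.495192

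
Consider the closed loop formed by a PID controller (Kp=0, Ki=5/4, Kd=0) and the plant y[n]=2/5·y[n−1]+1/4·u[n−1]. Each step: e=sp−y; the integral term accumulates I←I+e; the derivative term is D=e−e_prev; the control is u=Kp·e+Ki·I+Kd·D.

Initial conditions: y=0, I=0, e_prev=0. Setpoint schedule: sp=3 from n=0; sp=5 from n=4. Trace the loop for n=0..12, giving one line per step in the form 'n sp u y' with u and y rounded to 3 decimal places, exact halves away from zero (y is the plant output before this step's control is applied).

0 3 3.750 0.000
1 3 6.328 0.938
2 3 7.632 1.957
3 3 8.018 2.691
4 5 10.417 3.081
5 5 11.871 3.837
6 5 12.493 4.503
7 5 12.588 4.924
8 5 12.442 5.117
9 5 12.246 5.157
10 5 12.090 5.124
11 5 12.000 5.072
12 5 11.964 5.029

(exact arithmetic carried between steps; '≈' marks a value shown rounded to 6 d.p. or computed from one; I and e_prev carry over from the previous line; the table rounds u and y to 3 d.p., halves away from zero)
n=0: y=0, sp=3, e=sp−y=3; I=3, D=e−e_prev=3; u=0·3+5/4·3+0·3=3.75; next y=2/5·0+1/4·3.75=0.9375
n=1: y=0.9375, sp=3, e=sp−y=2.0625; I=5.0625, D=e−e_prev=-0.9375; u=0·2.0625+5/4·5.0625+0·(-0.9375)=6.328125; next y=2/5·0.9375+1/4·6.328125≈1.957031
n=2: y≈1.957031, sp=3, e=sp−y≈1.042969; I≈6.105469, D=e−e_prev≈-1.019531; u=0·1.042969+5/4·6.105469+0·(-1.019531)≈7.631836; next y=2/5·1.957031+1/4·7.631836≈2.690771
n=3: y≈2.690771, sp=3, e=sp−y≈0.309229; I≈6.414697, D=e−e_prev≈-0.733740; u=0·0.309229+5/4·6.414697+0·(-0.733740)≈8.018372; next y=2/5·2.690771+1/4·8.018372≈3.080901
n=4: y≈3.080901, sp=5, e=sp−y≈1.919099; I≈8.333796, D=e−e_prev≈1.609870; u=0·1.919099+5/4·8.333796+0·1.609870≈10.417245; next y=2/5·3.080901+1/4·10.417245≈3.836672
n=5: y≈3.836672, sp=5, e=sp−y≈1.163328; I≈9.497124, D=e−e_prev≈-0.755770; u=0·1.163328+5/4·9.497124+0·(-0.755770)≈11.871405; next y=2/5·3.836672+1/4·11.871405≈4.502520
n=6: y≈4.502520, sp=5, e=sp−y≈0.497480; I≈9.994604, D=e−e_prev≈-0.665848; u=0·0.497480+5/4·9.994604+0·(-0.665848)≈12.493255; next y=2/5·4.502520+1/4·12.493255≈4.924322
n=7: y≈4.924322, sp=5, e=sp−y≈0.075678; I≈10.070282, D=e−e_prev≈-0.421802; u=0·0.075678+5/4·10.070282+0·(-0.421802)≈12.587853; next y=2/5·4.924322+1/4·12.587853≈5.116692
n=8: y≈5.116692, sp=5, e=sp−y≈-0.116692; I≈9.953590, D=e−e_prev≈-0.192370; u=0·(-0.116692)+5/4·9.953590+0·(-0.192370)≈12.441988; next y=2/5·5.116692+1/4·12.441988≈5.157174
n=9: y≈5.157174, sp=5, e=sp−y≈-0.157174; I≈9.796417, D=e−e_prev≈-0.040482; u=0·(-0.157174)+5/4·9.796417+0·(-0.040482)≈12.245521; next y=2/5·5.157174+1/4·12.245521≈5.124250
n=10: y≈5.124250, sp=5, e=sp−y≈-0.124250; I≈9.672167, D=e−e_prev≈0.032924; u=0·(-0.124250)+5/4·9.672167+0·0.032924≈12.090209; next y=2/5·5.124250+1/4·12.090209≈5.072252
n=11: y≈5.072252, sp=5, e=sp−y≈-0.072252; I≈9.599915, D=e−e_prev≈0.051998; u=0·(-0.072252)+5/4·9.599915+0·0.051998≈11.999894; next y=2/5·5.072252+1/4·11.999894≈5.028874
n=12: y≈5.028874, sp=5, e=sp−y≈-0.028874; I≈9.571041, D=e−e_prev≈0.043378; u=0·(-0.028874)+5/4·9.571041+0·0.043378≈11.963801; next y=2/5·5.028874+1/4·11.963801≈5.002500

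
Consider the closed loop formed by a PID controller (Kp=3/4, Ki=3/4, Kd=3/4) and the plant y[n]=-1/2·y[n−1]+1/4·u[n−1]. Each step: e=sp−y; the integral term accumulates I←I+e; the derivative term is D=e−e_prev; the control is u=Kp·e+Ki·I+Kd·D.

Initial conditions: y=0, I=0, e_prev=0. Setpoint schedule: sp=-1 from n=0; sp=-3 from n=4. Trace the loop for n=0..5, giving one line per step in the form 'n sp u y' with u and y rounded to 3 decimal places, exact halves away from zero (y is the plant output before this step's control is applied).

0 -1 -2.250 0.000
1 -1 -0.984 -0.563
2 -1 -3.079 0.035
3 -1 -1.557 -0.787
4 -3 -8.615 0.005
5 -3 -3.913 -2.156

(exact arithmetic carried between steps; '≈' marks a value shown rounded to 6 d.p. or computed from one; I and e_prev carry over from the previous line; the table rounds u and y to 3 d.p., halves away from zero)
n=0: y=0, sp=-1, e=sp−y=-1; I=-1, D=e−e_prev=-1; u=3/4·(-1)+3/4·(-1)+3/4·(-1)=-2.25; next y=-1/2·0+1/4·(-2.25)=-0.5625
n=1: y=-0.5625, sp=-1, e=sp−y=-0.4375; I=-1.4375, D=e−e_prev=0.5625; u=3/4·(-0.4375)+3/4·(-1.4375)+3/4·0.5625=-0.984375; next y=-1/2·(-0.5625)+1/4·(-0.984375)≈0.035156
n=2: y≈0.035156, sp=-1, e=sp−y≈-1.035156; I≈-2.472656, D=e−e_prev≈-0.597656; u=3/4·(-1.035156)+3/4·(-2.472656)+3/4·(-0.597656)≈-3.079102; next y=-1/2·0.035156+1/4·(-3.079102)≈-0.787354
n=3: y≈-0.787354, sp=-1, e=sp−y≈-0.212646; I≈-2.685303, D=e−e_prev≈0.822510; u=3/4·(-0.212646)+3/4·(-2.685303)+3/4·0.822510≈-1.556580; next y=-1/2·(-0.787354)+1/4·(-1.556580)≈0.004532
n=4: y≈0.004532, sp=-3, e=sp−y≈-3.004532; I≈-5.689835, D=e−e_prev≈-2.791885; u=3/4·(-3.004532)+3/4·(-5.689835)+3/4·(-2.791885)≈-8.614689; next y=-1/2·0.004532+1/4·(-8.614689)≈-2.155938
n=5: y≈-2.155938, sp=-3, e=sp−y≈-0.844062; I≈-6.533896, D=e−e_prev≈2.160470; u=3/4·(-0.844062)+3/4·(-6.533896)+3/4·2.160470≈-3.913116; next y=-1/2·(-2.155938)+1/4·(-3.913116)≈0.099690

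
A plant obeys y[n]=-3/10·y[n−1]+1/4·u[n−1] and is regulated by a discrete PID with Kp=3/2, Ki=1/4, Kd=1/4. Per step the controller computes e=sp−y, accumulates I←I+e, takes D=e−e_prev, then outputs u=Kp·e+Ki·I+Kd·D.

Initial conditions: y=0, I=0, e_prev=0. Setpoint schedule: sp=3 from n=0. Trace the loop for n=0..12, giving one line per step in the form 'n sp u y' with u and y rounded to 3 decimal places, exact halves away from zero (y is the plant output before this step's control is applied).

0 3 6.000 0.000
1 3 3.000 1.500
2 3 6.150 0.300
3 3 4.230 1.448
4 3 6.554 0.623
5 3 5.285 1.451
6 3 7.010 0.886
7 3 6.196 1.487
8 3 7.492 1.103
9 3 6.992 1.542
10 3 7.980 1.285
11 3 7.696 1.609
12 3 8.461 1.441

(exact arithmetic carried between steps; '≈' marks a value shown rounded to 6 d.p. or computed from one; I and e_prev carry over from the previous line; the table rounds u and y to 3 d.p., halves away from zero)
n=0: y=0, sp=3, e=sp−y=3; I=3, D=e−e_prev=3; u=3/2·3+1/4·3+1/4·3=6; next y=-3/10·0+1/4·6=1.5
n=1: y=1.5, sp=3, e=sp−y=1.5; I=4.5, D=e−e_prev=-1.5; u=3/2·1.5+1/4·4.5+1/4·(-1.5)=3; next y=-3/10·1.5+1/4·3=0.3
n=2: y=0.3, sp=3, e=sp−y=2.7; I=7.2, D=e−e_prev=1.2; u=3/2·2.7+1/4·7.2+1/4·1.2=6.15; next y=-3/10·0.3+1/4·6.15=1.4475
n=3: y=1.4475, sp=3, e=sp−y=1.5525; I=8.7525, D=e−e_prev=-1.1475; u=3/2·1.5525+1/4·8.7525+1/4·(-1.1475)=4.23; next y=-3/10·1.4475+1/4·4.23=0.62325
n=4: y=0.62325, sp=3, e=sp−y=2.37675; I=11.12925, D=e−e_prev=0.82425; u=3/2·2.37675+1/4·11.12925+1/4·0.82425=6.5535; next y=-3/10·0.62325+1/4·6.5535=1.4514
n=5: y=1.4514, sp=3, e=sp−y=1.5486; I=12.67785, D=e−e_prev=-0.82815; u=3/2·1.5486+1/4·12.67785+1/4·(-0.82815)=5.285325; next y=-3/10·1.4514+1/4·5.285325≈0.885911
n=6: y≈0.885911, sp=3, e=sp−y≈2.114089; I≈14.791939, D=e−e_prev≈0.565489; u=3/2·2.114089+1/4·14.791939+1/4·0.565489≈7.01049; next y=-3/10·0.885911+1/4·7.01049≈1.486849
n=7: y≈1.486849, sp=3, e=sp−y≈1.513151; I≈16.305090, D=e−e_prev≈-0.600938; u=3/2·1.513151+1/4·16.305090+1/4·(-0.600938)≈6.195764; next y=-3/10·1.486849+1/4·6.195764≈1.102886
n=8: y≈1.102886, sp=3, e=sp−y≈1.897114; I≈18.202203, D=e−e_prev≈0.383963; u=3/2·1.897114+1/4·18.202203+1/4·0.383963≈7.492212; next y=-3/10·1.102886+1/4·7.492212≈1.542187
n=9: y≈1.542187, sp=3, e=sp−y≈1.457813; I≈19.660016, D=e−e_prev≈-0.439301; u=3/2·1.457813+1/4·19.660016+1/4·(-0.439301)≈6.991898; next y=-3/10·1.542187+1/4·6.991898≈1.285318
n=10: y≈1.285318, sp=3, e=sp−y≈1.714682; I≈21.374698, D=e−e_prev≈0.256869; u=3/2·1.714682+1/4·21.374698+1/4·0.256869≈7.979914; next y=-3/10·1.285318+1/4·7.979914≈1.609383
n=11: y≈1.609383, sp=3, e=sp−y≈1.390617; I≈22.765315, D=e−e_prev≈-0.324065; u=3/2·1.390617+1/4·22.765315+1/4·(-0.324065)≈7.696238; next y=-3/10·1.609383+1/4·7.696238≈1.441245
n=12: y≈1.441245, sp=3, e=sp−y≈1.558755; I≈24.324070, D=e−e_prev≈0.168138; u=3/2·1.558755+1/4·24.324070+1/4·0.168138≈8.461185; next y=-3/10·1.441245+1/4·8.461185≈1.682923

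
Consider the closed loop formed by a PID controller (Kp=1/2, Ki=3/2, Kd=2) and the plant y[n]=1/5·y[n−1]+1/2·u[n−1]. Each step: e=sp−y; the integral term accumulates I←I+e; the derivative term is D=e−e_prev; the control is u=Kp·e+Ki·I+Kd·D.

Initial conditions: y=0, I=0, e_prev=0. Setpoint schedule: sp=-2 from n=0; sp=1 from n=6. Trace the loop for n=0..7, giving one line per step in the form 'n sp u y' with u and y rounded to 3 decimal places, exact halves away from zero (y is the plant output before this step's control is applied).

0 -2 -8.000 0.000
1 -2 9.000 -4.000
2 -2 -26.800 3.700
3 -2 45.490 -12.660
4 -2 -102.732 20.213
5 -2 199.840 -47.323
6 1 -406.363 90.455
7 1 831.194 -185.090

(exact arithmetic carried between steps; '≈' marks a value shown rounded to 6 d.p. or computed from one; I and e_prev carry over from the previous line; the table rounds u and y to 3 d.p., halves away from zero)
n=0: y=0, sp=-2, e=sp−y=-2; I=-2, D=e−e_prev=-2; u=1/2·(-2)+3/2·(-2)+2·(-2)=-8; next y=1/5·0+1/2·(-8)=-4
n=1: y=-4, sp=-2, e=sp−y=2; I=0, D=e−e_prev=4; u=1/2·2+3/2·0+2·4=9; next y=1/5·(-4)+1/2·9=3.7
n=2: y=3.7, sp=-2, e=sp−y=-5.7; I=-5.7, D=e−e_prev=-7.7; u=1/2·(-5.7)+3/2·(-5.7)+2·(-7.7)=-26.8; next y=1/5·3.7+1/2·(-26.8)=-12.66
n=3: y=-12.66, sp=-2, e=sp−y=10.66; I=4.96, D=e−e_prev=16.36; u=1/2·10.66+3/2·4.96+2·16.36=45.49; next y=1/5·(-12.66)+1/2·45.49=20.213
n=4: y=20.213, sp=-2, e=sp−y=-22.213; I=-17.253, D=e−e_prev=-32.873; u=1/2·(-22.213)+3/2·(-17.253)+2·(-32.873)=-102.732; next y=1/5·20.213+1/2·(-102.732)=-47.3234
n=5: y=-47.3234, sp=-2, e=sp−y=45.3234; I=28.0704, D=e−e_prev=67.5364; u=1/2·45.3234+3/2·28.0704+2·67.5364=199.8401; next y=1/5·(-47.3234)+1/2·199.8401=90.45537
n=6: y=90.45537, sp=1, e=sp−y=-89.45537; I=-61.38497, D=e−e_prev=-134.77877; u=1/2·(-89.45537)+3/2·(-61.38497)+2·(-134.77877)=-406.36268; next y=1/5·90.45537+1/2·(-406.36268)=-185.090266
n=7: y=-185.090266, sp=1, e=sp−y=186.090266; I=124.705296, D=e−e_prev=275.545636; u=1/2·186.090266+3/2·124.705296+2·275.545636=831.194349; next y=1/5·(-185.090266)+1/2·831.194349≈378.579121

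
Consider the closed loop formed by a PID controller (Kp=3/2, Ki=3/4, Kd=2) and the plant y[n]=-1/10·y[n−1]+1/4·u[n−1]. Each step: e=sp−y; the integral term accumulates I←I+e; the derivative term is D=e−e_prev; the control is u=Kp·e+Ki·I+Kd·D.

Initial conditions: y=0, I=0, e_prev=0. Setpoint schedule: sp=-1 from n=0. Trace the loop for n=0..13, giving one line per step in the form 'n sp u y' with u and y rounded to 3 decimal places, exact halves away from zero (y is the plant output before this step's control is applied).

(exact arithmetic carried between steps; '≈' marks a value shown rounded to 6 d.p. or computed from one; I and e_prev carry over from the previous line; the table rounds u and y to 3 d.p., halves away from zero)
n=0: y=0, sp=-1, e=sp−y=-1; I=-1, D=e−e_prev=-1; u=3/2·(-1)+3/4·(-1)+2·(-1)=-4.25; next y=-1/10·0+1/4·(-4.25)=-1.0625
n=1: y=-1.0625, sp=-1, e=sp−y=0.0625; I=-0.9375, D=e−e_prev=1.0625; u=3/2·0.0625+3/4·(-0.9375)+2·1.0625=1.515625; next y=-1/10·(-1.0625)+1/4·1.515625≈0.485156
n=2: y≈0.485156, sp=-1, e=sp−y≈-1.485156; I≈-2.422656, D=e−e_prev≈-1.547656; u=3/2·(-1.485156)+3/4·(-2.422656)+2·(-1.547656)≈-7.140039; next y=-1/10·0.485156+1/4·(-7.140039)≈-1.833525
n=3: y≈-1.833525, sp=-1, e=sp−y≈0.833525; I≈-1.589131, D=e−e_prev≈2.318682; u=3/2·0.833525+3/4·(-1.589131)+2·2.318682≈4.695803; next y=-1/10·(-1.833525)+1/4·4.695803≈1.357303
n=4: y≈1.357303, sp=-1, e=sp−y≈-2.357303; I≈-3.946434, D=e−e_prev≈-3.190829; u=3/2·(-2.357303)+3/4·(-3.946434)+2·(-3.190829)≈-12.877438; next y=-1/10·1.357303+1/4·(-12.877438)≈-3.355090
n=5: y≈-3.355090, sp=-1, e=sp−y≈2.355090; I≈-1.591344, D=e−e_prev≈4.712393; u=3/2·2.355090+3/4·(-1.591344)+2·4.712393≈11.763913; next y=-1/10·(-3.355090)+1/4·11.763913≈3.276487
n=6: y≈3.276487, sp=-1, e=sp−y≈-4.276487; I≈-5.867832, D=e−e_prev≈-6.631577; u=3/2·(-4.276487)+3/4·(-5.867832)+2·(-6.631577)≈-24.078759; next y=-1/10·3.276487+1/4·(-24.078759)≈-6.347338
n=7: y≈-6.347338, sp=-1, e=sp−y≈5.347338; I≈-0.520493, D=e−e_prev≈9.623826; u=3/2·5.347338+3/4·(-0.520493)+2·9.623826≈26.878289; next y=-1/10·(-6.347338)+1/4·26.878289≈7.354306
n=8: y≈7.354306, sp=-1, e=sp−y≈-8.354306; I≈-8.874799, D=e−e_prev≈-13.701644; u=3/2·(-8.354306)+3/4·(-8.874799)+2·(-13.701644)≈-46.590848; next y=-1/10·7.354306+1/4·(-46.590848)≈-12.383143
n=9: y≈-12.383143, sp=-1, e=sp−y≈11.383143; I≈2.508343, D=e−e_prev≈19.737449; u=3/2·11.383143+3/4·2.508343+2·19.737449≈58.430868; next y=-1/10·(-12.383143)+1/4·58.430868≈15.846031
n=10: y≈15.846031, sp=-1, e=sp−y≈-16.846031; I≈-14.337688, D=e−e_prev≈-28.229174; u=3/2·(-16.846031)+3/4·(-14.337688)+2·(-28.229174)≈-92.480661; next y=-1/10·15.846031+1/4·(-92.480661)≈-24.704768
n=11: y≈-24.704768, sp=-1, e=sp−y≈23.704768; I≈9.367080, D=e−e_prev≈40.550800; u=3/2·23.704768+3/4·9.367080+2·40.550800≈123.684062; next y=-1/10·(-24.704768)+1/4·123.684062≈33.391492
n=12: y≈33.391492, sp=-1, e=sp−y≈-34.391492; I≈-25.024412, D=e−e_prev≈-58.096261; u=3/2·(-34.391492)+3/4·(-25.024412)+2·(-58.096261)≈-186.548069; next y=-1/10·33.391492+1/4·(-186.548069)≈-49.976166
n=13: y≈-49.976166, sp=-1, e=sp−y≈48.976166; I≈23.951754, D=e−e_prev≈83.367659; u=3/2·48.976166+3/4·23.951754+2·83.367659≈258.163383; next y=-1/10·(-49.976166)+1/4·258.163383≈69.538462

0 -1 -4.250 0.000
1 -1 1.516 -1.063
2 -1 -7.140 0.485
3 -1 4.696 -1.834
4 -1 -12.877 1.357
5 -1 11.764 -3.355
6 -1 -24.079 3.276
7 -1 26.878 -6.347
8 -1 -46.591 7.354
9 -1 58.431 -12.383
10 -1 -92.481 15.846
11 -1 123.684 -24.705
12 -1 -186.548 33.391
13 -1 258.163 -49.976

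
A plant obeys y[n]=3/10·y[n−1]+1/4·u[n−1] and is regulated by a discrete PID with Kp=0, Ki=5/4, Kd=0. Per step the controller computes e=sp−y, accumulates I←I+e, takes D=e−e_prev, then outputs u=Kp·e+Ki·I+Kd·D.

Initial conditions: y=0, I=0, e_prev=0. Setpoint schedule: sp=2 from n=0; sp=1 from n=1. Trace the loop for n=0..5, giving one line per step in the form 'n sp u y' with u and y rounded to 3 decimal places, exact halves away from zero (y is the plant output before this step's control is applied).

(exact arithmetic carried between steps; '≈' marks a value shown rounded to 6 d.p. or computed from one; I and e_prev carry over from the previous line; the table rounds u and y to 3 d.p., halves away from zero)
n=0: y=0, sp=2, e=sp−y=2; I=2, D=e−e_prev=2; u=0·2+5/4·2+0·2=2.5; next y=3/10·0+1/4·2.5=0.625
n=1: y=0.625, sp=1, e=sp−y=0.375; I=2.375, D=e−e_prev=-1.625; u=0·0.375+5/4·2.375+0·(-1.625)=2.96875; next y=3/10·0.625+1/4·2.96875≈0.929688
n=2: y≈0.929688, sp=1, e=sp−y≈0.070313; I≈2.445313, D=e−e_prev≈-0.304688; u=0·0.070313+5/4·2.445313+0·(-0.304688)≈3.056641; next y=3/10·0.929688+1/4·3.056641≈1.043066
n=3: y≈1.043066, sp=1, e=sp−y≈-0.043066; I≈2.402246, D=e−e_prev≈-0.113379; u=0·(-0.043066)+5/4·2.402246+0·(-0.113379)≈3.002808; next y=3/10·1.043066+1/4·3.002808≈1.063622
n=4: y≈1.063622, sp=1, e=sp−y≈-0.063622; I≈2.338624, D=e−e_prev≈-0.020555; u=0·(-0.063622)+5/4·2.338624+0·(-0.020555)≈2.923280; next y=3/10·1.063622+1/4·2.923280≈1.049907
n=5: y≈1.049907, sp=1, e=sp−y≈-0.049907; I≈2.288718, D=e−e_prev≈0.013715; u=0·(-0.049907)+5/4·2.288718+0·0.013715≈2.860897; next y=3/10·1.049907+1/4·2.860897≈1.030196

0 2 2.500 0.000
1 1 2.969 0.625
2 1 3.057 0.930
3 1 3.003 1.043
4 1 2.923 1.064
5 1 2.861 1.050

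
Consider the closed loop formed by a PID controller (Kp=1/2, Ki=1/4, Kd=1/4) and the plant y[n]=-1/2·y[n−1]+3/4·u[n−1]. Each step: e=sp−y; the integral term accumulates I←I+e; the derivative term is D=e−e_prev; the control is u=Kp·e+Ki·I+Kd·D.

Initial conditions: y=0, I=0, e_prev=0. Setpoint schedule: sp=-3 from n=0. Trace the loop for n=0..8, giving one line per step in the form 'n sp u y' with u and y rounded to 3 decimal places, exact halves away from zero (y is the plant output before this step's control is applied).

(exact arithmetic carried between steps; '≈' marks a value shown rounded to 6 d.p. or computed from one; I and e_prev carry over from the previous line; the table rounds u and y to 3 d.p., halves away from zero)
n=0: y=0, sp=-3, e=sp−y=-3; I=-3, D=e−e_prev=-3; u=1/2·(-3)+1/4·(-3)+1/4·(-3)=-3; next y=-1/2·0+3/4·(-3)=-2.25
n=1: y=-2.25, sp=-3, e=sp−y=-0.75; I=-3.75, D=e−e_prev=2.25; u=1/2·(-0.75)+1/4·(-3.75)+1/4·2.25=-0.75; next y=-1/2·(-2.25)+3/4·(-0.75)=0.5625
n=2: y=0.5625, sp=-3, e=sp−y=-3.5625; I=-7.3125, D=e−e_prev=-2.8125; u=1/2·(-3.5625)+1/4·(-7.3125)+1/4·(-2.8125)=-4.3125; next y=-1/2·0.5625+3/4·(-4.3125)=-3.515625
n=3: y=-3.515625, sp=-3, e=sp−y=0.515625; I=-6.796875, D=e−e_prev=4.078125; u=1/2·0.515625+1/4·(-6.796875)+1/4·4.078125=-0.421875; next y=-1/2·(-3.515625)+3/4·(-0.421875)≈1.441406
n=4: y≈1.441406, sp=-3, e=sp−y≈-4.441406; I≈-11.238281, D=e−e_prev≈-4.957031; u=1/2·(-4.441406)+1/4·(-11.238281)+1/4·(-4.957031)≈-6.269531; next y=-1/2·1.441406+3/4·(-6.269531)≈-5.422852
n=5: y≈-5.422852, sp=-3, e=sp−y≈2.422852; I≈-8.815430, D=e−e_prev≈6.864258; u=1/2·2.422852+1/4·(-8.815430)+1/4·6.864258≈0.723633; next y=-1/2·(-5.422852)+3/4·0.723633≈3.254150
n=6: y≈3.254150, sp=-3, e=sp−y≈-6.254150; I≈-15.069580, D=e−e_prev≈-8.677002; u=1/2·(-6.254150)+1/4·(-15.069580)+1/4·(-8.677002)≈-9.063721; next y=-1/2·3.254150+3/4·(-9.063721)≈-8.424866
n=7: y≈-8.424866, sp=-3, e=sp−y≈5.424866; I≈-9.644714, D=e−e_prev≈11.679016; u=1/2·5.424866+1/4·(-9.644714)+1/4·11.679016≈3.221008; next y=-1/2·(-8.424866)+3/4·3.221008≈6.628189
n=8: y≈6.628189, sp=-3, e=sp−y≈-9.628189; I≈-19.272903, D=e−e_prev≈-15.053055; u=1/2·(-9.628189)+1/4·(-19.272903)+1/4·(-15.053055)≈-13.395584; next y=-1/2·6.628189+3/4·(-13.395584)≈-13.360783

0 -3 -3.000 0.000
1 -3 -0.750 -2.250
2 -3 -4.313 0.563
3 -3 -0.422 -3.516
4 -3 -6.270 1.441
5 -3 0.724 -5.423
6 -3 -9.064 3.254
7 -3 3.221 -8.425
8 -3 -13.396 6.628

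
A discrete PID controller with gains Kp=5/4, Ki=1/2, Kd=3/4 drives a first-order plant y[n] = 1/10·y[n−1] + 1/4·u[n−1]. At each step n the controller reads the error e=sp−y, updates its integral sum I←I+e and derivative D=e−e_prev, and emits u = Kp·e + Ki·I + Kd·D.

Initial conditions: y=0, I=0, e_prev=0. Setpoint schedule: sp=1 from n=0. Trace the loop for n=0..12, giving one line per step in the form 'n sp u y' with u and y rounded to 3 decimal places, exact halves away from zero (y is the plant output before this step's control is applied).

0 1 2.500 0.000
1 1 0.688 0.625
2 1 2.320 0.234
3 1 1.487 0.604
4 1 2.391 0.432
5 1 2.024 0.641
6 1 2.537 0.570
7 1 2.396 0.691
8 1 2.699 0.668
9 1 2.664 0.742
10 1 2.852 0.740
11 1 2.864 0.787
12 1 2.986 0.795

(exact arithmetic carried between steps; '≈' marks a value shown rounded to 6 d.p. or computed from one; I and e_prev carry over from the previous line; the table rounds u and y to 3 d.p., halves away from zero)
n=0: y=0, sp=1, e=sp−y=1; I=1, D=e−e_prev=1; u=5/4·1+1/2·1+3/4·1=2.5; next y=1/10·0+1/4·2.5=0.625
n=1: y=0.625, sp=1, e=sp−y=0.375; I=1.375, D=e−e_prev=-0.625; u=5/4·0.375+1/2·1.375+3/4·(-0.625)=0.6875; next y=1/10·0.625+1/4·0.6875=0.234375
n=2: y=0.234375, sp=1, e=sp−y=0.765625; I=2.140625, D=e−e_prev=0.390625; u=5/4·0.765625+1/2·2.140625+3/4·0.390625≈2.320313; next y=1/10·0.234375+1/4·2.320313≈0.603516
n=3: y≈0.603516, sp=1, e=sp−y≈0.396484; I≈2.537109, D=e−e_prev≈-0.369141; u=5/4·0.396484+1/2·2.537109+3/4·(-0.369141)≈1.487305; next y=1/10·0.603516+1/4·1.487305≈0.432178
n=4: y≈0.432178, sp=1, e=sp−y≈0.567822; I≈3.104932, D=e−e_prev≈0.171338; u=5/4·0.567822+1/2·3.104932+3/4·0.171338≈2.390747; next y=1/10·0.432178+1/4·2.390747≈0.640905
n=5: y≈0.640905, sp=1, e=sp−y≈0.359095; I≈3.464027, D=e−e_prev≈-0.208727; u=5/4·0.359095+1/2·3.464027+3/4·(-0.208727)≈2.024338; next y=1/10·0.640905+1/4·2.024338≈0.570175
n=6: y≈0.570175, sp=1, e=sp−y≈0.429825; I≈3.893852, D=e−e_prev≈0.070730; u=5/4·0.429825+1/2·3.893852+3/4·0.070730≈2.537255; next y=1/10·0.570175+1/4·2.537255≈0.691331
n=7: y≈0.691331, sp=1, e=sp−y≈0.308669; I≈4.202521, D=e−e_prev≈-0.121156; u=5/4·0.308669+1/2·4.202521+3/4·(-0.121156)≈2.396229; next y=1/10·0.691331+1/4·2.396229≈0.668190
n=8: y≈0.668190, sp=1, e=sp−y≈0.331810; I≈4.534331, D=e−e_prev≈0.023141; u=5/4·0.331810+1/2·4.534331+3/4·0.023141≈2.699283; next y=1/10·0.668190+1/4·2.699283≈0.741640
n=9: y≈0.741640, sp=1, e=sp−y≈0.258360; I≈4.792691, D=e−e_prev≈-0.073449; u=5/4·0.258360+1/2·4.792691+3/4·(-0.073449)≈2.664209; next y=1/10·0.741640+1/4·2.664209≈0.740216
n=10: y≈0.740216, sp=1, e=sp−y≈0.259784; I≈5.052475, D=e−e_prev≈0.001424; u=5/4·0.259784+1/2·5.052475+3/4·0.001424≈2.852035; next y=1/10·0.740216+1/4·2.852035≈0.787030
n=11: y≈0.787030, sp=1, e=sp−y≈0.212970; I≈5.265444, D=e−e_prev≈-0.046814; u=5/4·0.212970+1/2·5.265444+3/4·(-0.046814)≈2.863824; next y=1/10·0.787030+1/4·2.863824≈0.794659
n=12: y≈0.794659, sp=1, e=sp−y≈0.205341; I≈5.470785, D=e−e_prev≈-0.007629; u=5/4·0.205341+1/2·5.470785+3/4·(-0.007629)≈2.986348; next y=1/10·0.794659+1/4·2.986348≈0.826053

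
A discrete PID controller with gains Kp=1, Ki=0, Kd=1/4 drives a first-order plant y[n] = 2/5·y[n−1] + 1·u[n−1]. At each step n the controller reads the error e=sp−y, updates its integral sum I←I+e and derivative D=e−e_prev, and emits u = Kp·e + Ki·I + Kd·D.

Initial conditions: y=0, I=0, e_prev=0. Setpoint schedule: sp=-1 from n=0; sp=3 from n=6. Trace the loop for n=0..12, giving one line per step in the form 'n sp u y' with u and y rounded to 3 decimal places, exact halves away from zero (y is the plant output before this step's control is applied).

(exact arithmetic carried between steps; '≈' marks a value shown rounded to 6 d.p. or computed from one; I and e_prev carry over from the previous line; the table rounds u and y to 3 d.p., halves away from zero)
n=0: y=0, sp=-1, e=sp−y=-1; I=-1, D=e−e_prev=-1; u=1·(-1)+0·(-1)+1/4·(-1)=-1.25; next y=2/5·0+1·(-1.25)=-1.25
n=1: y=-1.25, sp=-1, e=sp−y=0.25; I=-0.75, D=e−e_prev=1.25; u=1·0.25+0·(-0.75)+1/4·1.25=0.5625; next y=2/5·(-1.25)+1·0.5625=0.0625
n=2: y=0.0625, sp=-1, e=sp−y=-1.0625; I=-1.8125, D=e−e_prev=-1.3125; u=1·(-1.0625)+0·(-1.8125)+1/4·(-1.3125)=-1.390625; next y=2/5·0.0625+1·(-1.390625)=-1.365625
n=3: y=-1.365625, sp=-1, e=sp−y=0.365625; I=-1.446875, D=e−e_prev=1.428125; u=1·0.365625+0·(-1.446875)+1/4·1.428125≈0.722656; next y=2/5·(-1.365625)+1·0.722656≈0.176406
n=4: y≈0.176406, sp=-1, e=sp−y≈-1.176406; I≈-2.623281, D=e−e_prev≈-1.542031; u=1·(-1.176406)+0·(-2.623281)+1/4·(-1.542031)≈-1.561914; next y=2/5·0.176406+1·(-1.561914)≈-1.491352
n=5: y≈-1.491352, sp=-1, e=sp−y≈0.491352; I≈-2.131930, D=e−e_prev≈1.667758; u=1·0.491352+0·(-2.131930)+1/4·1.667758≈0.908291; next y=2/5·(-1.491352)+1·0.908291≈0.311750
n=6: y≈0.311750, sp=3, e=sp−y≈2.688250; I≈0.556320, D=e−e_prev≈2.196898; u=1·2.688250+0·0.556320+1/4·2.196898≈3.237474; next y=2/5·0.311750+1·3.237474≈3.362174
n=7: y≈3.362174, sp=3, e=sp−y≈-0.362174; I≈0.194146, D=e−e_prev≈-3.050424; u=1·(-0.362174)+0·0.194146+1/4·(-3.050424)≈-1.124780; next y=2/5·3.362174+1·(-1.124780)≈0.220089
n=8: y≈0.220089, sp=3, e=sp−y≈2.779911; I≈2.974056, D=e−e_prev≈3.142085; u=1·2.779911+0·2.974056+1/4·3.142085≈3.565432; next y=2/5·0.220089+1·3.565432≈3.653468
n=9: y≈3.653468, sp=3, e=sp−y≈-0.653468; I≈2.320589, D=e−e_prev≈-3.433378; u=1·(-0.653468)+0·2.320589+1/4·(-3.433378)≈-1.511812; next y=2/5·3.653468+1·(-1.511812)≈-0.050425
n=10: y≈-0.050425, sp=3, e=sp−y≈3.050425; I≈5.371014, D=e−e_prev≈3.703893; u=1·3.050425+0·5.371014+1/4·3.703893≈3.976398; next y=2/5·(-0.050425)+1·3.976398≈3.956228
n=11: y≈3.956228, sp=3, e=sp−y≈-0.956228; I≈4.414786, D=e−e_prev≈-4.006653; u=1·(-0.956228)+0·4.414786+1/4·(-4.006653)≈-1.957891; next y=2/5·3.956228+1·(-1.957891)≈-0.375400
n=12: y≈-0.375400, sp=3, e=sp−y≈3.375400; I≈7.790186, D=e−e_prev≈4.331628; u=1·3.375400+0·7.790186+1/4·4.331628≈4.458307; next y=2/5·(-0.375400)+1·4.458307≈4.308147

0 -1 -1.250 0.000
1 -1 0.563 -1.250
2 -1 -1.391 0.063
3 -1 0.723 -1.366
4 -1 -1.562 0.176
5 -1 0.908 -1.491
6 3 3.237 0.312
7 3 -1.125 3.362
8 3 3.565 0.220
9 3 -1.512 3.653
10 3 3.976 -0.050
11 3 -1.958 3.956
12 3 4.458 -0.375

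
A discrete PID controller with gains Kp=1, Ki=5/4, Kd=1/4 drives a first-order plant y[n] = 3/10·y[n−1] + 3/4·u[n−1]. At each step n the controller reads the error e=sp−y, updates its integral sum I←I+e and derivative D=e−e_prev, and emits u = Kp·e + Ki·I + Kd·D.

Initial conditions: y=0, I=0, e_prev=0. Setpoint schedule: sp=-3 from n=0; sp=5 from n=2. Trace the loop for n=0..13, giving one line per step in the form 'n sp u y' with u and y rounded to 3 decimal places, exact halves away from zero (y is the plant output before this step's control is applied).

(exact arithmetic carried between steps; '≈' marks a value shown rounded to 6 d.p. or computed from one; I and e_prev carry over from the previous line; the table rounds u and y to 3 d.p., halves away from zero)
n=0: y=0, sp=-3, e=sp−y=-3; I=-3, D=e−e_prev=-3; u=1·(-3)+5/4·(-3)+1/4·(-3)=-7.5; next y=3/10·0+3/4·(-7.5)=-5.625
n=1: y=-5.625, sp=-3, e=sp−y=2.625; I=-0.375, D=e−e_prev=5.625; u=1·2.625+5/4·(-0.375)+1/4·5.625=3.5625; next y=3/10·(-5.625)+3/4·3.5625=0.984375
n=2: y=0.984375, sp=5, e=sp−y=4.015625; I=3.640625, D=e−e_prev=1.390625; u=1·4.015625+5/4·3.640625+1/4·1.390625≈8.914063; next y=3/10·0.984375+3/4·8.914063≈6.980859
n=3: y≈6.980859, sp=5, e=sp−y≈-1.980859; I≈1.659766, D=e−e_prev≈-5.996484; u=1·(-1.980859)+5/4·1.659766+1/4·(-5.996484)≈-1.405273; next y=3/10·6.980859+3/4·(-1.405273)≈1.040303
n=4: y≈1.040303, sp=5, e=sp−y≈3.959697; I≈5.619463, D=e−e_prev≈5.940557; u=1·3.959697+5/4·5.619463+1/4·5.940557≈12.469165; next y=3/10·1.040303+3/4·12.469165≈9.663965
n=5: y≈9.663965, sp=5, e=sp−y≈-4.663965; I≈0.955498, D=e−e_prev≈-8.623662; u=1·(-4.663965)+5/4·0.955498+1/4·(-8.623662)≈-5.625507; next y=3/10·9.663965+3/4·(-5.625507)≈-1.319941
n=6: y≈-1.319941, sp=5, e=sp−y≈6.319941; I≈7.275439, D=e−e_prev≈10.983906; u=1·6.319941+5/4·7.275439+1/4·10.983906≈18.160217; next y=3/10·(-1.319941)+3/4·18.160217≈13.224180
n=7: y≈13.224180, sp=5, e=sp−y≈-8.224180; I≈-0.948741, D=e−e_prev≈-14.544121; u=1·(-8.224180)+5/4·(-0.948741)+1/4·(-14.544121)≈-13.046136; next y=3/10·13.224180+3/4·(-13.046136)≈-5.817348
n=8: y≈-5.817348, sp=5, e=sp−y≈10.817348; I≈9.868607, D=e−e_prev≈19.041528; u=1·10.817348+5/4·9.868607+1/4·19.041528≈27.913490; next y=3/10·(-5.817348)+3/4·27.913490≈19.189913
n=9: y≈19.189913, sp=5, e=sp−y≈-14.189913; I≈-4.321305, D=e−e_prev≈-25.007261; u=1·(-14.189913)+5/4·(-4.321305)+1/4·(-25.007261)≈-25.843360; next y=3/10·19.189913+3/4·(-25.843360)≈-13.625546
n=10: y≈-13.625546, sp=5, e=sp−y≈18.625546; I≈14.304241, D=e−e_prev≈32.815459; u=1·18.625546+5/4·14.304241+1/4·32.815459≈44.709711; next y=3/10·(-13.625546)+3/4·44.709711≈29.444620
n=11: y≈29.444620, sp=5, e=sp−y≈-24.444620; I≈-10.140379, D=e−e_prev≈-43.070166; u=1·(-24.444620)+5/4·(-10.140379)+1/4·(-43.070166)≈-47.887635; next y=3/10·29.444620+3/4·(-47.887635)≈-27.082340
n=12: y≈-27.082340, sp=5, e=sp−y≈32.082340; I≈21.941961, D=e−e_prev≈56.526960; u=1·32.082340+5/4·21.941961+1/4·56.526960≈73.641532; next y=3/10·(-27.082340)+3/4·73.641532≈47.106447
n=13: y≈47.106447, sp=5, e=sp−y≈-42.106447; I≈-20.164486, D=e−e_prev≈-74.188787; u=1·(-42.106447)+5/4·(-20.164486)+1/4·(-74.188787)≈-85.859251; next y=3/10·47.106447+3/4·(-85.859251)≈-50.262504

0 -3 -7.500 0.000
1 -3 3.563 -5.625
2 5 8.914 0.984
3 5 -1.405 6.981
4 5 12.469 1.040
5 5 -5.626 9.664
6 5 18.160 -1.320
7 5 -13.046 13.224
8 5 27.913 -5.817
9 5 -25.843 19.190
10 5 44.710 -13.626
11 5 -47.888 29.445
12 5 73.642 -27.082
13 5 -85.859 47.106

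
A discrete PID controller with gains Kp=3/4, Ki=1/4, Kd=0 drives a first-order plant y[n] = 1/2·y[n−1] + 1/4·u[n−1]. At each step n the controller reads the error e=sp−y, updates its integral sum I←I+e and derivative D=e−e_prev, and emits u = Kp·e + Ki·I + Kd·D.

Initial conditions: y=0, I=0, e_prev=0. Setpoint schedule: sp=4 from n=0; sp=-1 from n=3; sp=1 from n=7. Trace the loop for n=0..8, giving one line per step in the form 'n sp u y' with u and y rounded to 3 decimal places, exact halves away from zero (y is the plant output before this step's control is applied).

0 4 4.000 0.000
1 4 4.000 1.000
2 4 4.250 1.500
3 -1 -0.438 1.813
4 -1 -0.125 0.797
5 -1 -0.145 0.367
6 -1 -0.267 0.147
7 1 1.587 0.007
8 1 1.442 0.400

(exact arithmetic carried between steps; '≈' marks a value shown rounded to 6 d.p. or computed from one; I and e_prev carry over from the previous line; the table rounds u and y to 3 d.p., halves away from zero)
n=0: y=0, sp=4, e=sp−y=4; I=4, D=e−e_prev=4; u=3/4·4+1/4·4+0·4=4; next y=1/2·0+1/4·4=1
n=1: y=1, sp=4, e=sp−y=3; I=7, D=e−e_prev=-1; u=3/4·3+1/4·7+0·(-1)=4; next y=1/2·1+1/4·4=1.5
n=2: y=1.5, sp=4, e=sp−y=2.5; I=9.5, D=e−e_prev=-0.5; u=3/4·2.5+1/4·9.5+0·(-0.5)=4.25; next y=1/2·1.5+1/4·4.25=1.8125
n=3: y=1.8125, sp=-1, e=sp−y=-2.8125; I=6.6875, D=e−e_prev=-5.3125; u=3/4·(-2.8125)+1/4·6.6875+0·(-5.3125)=-0.4375; next y=1/2·1.8125+1/4·(-0.4375)=0.796875
n=4: y=0.796875, sp=-1, e=sp−y=-1.796875; I=4.890625, D=e−e_prev=1.015625; u=3/4·(-1.796875)+1/4·4.890625+0·1.015625=-0.125; next y=1/2·0.796875+1/4·(-0.125)≈0.367188
n=5: y≈0.367188, sp=-1, e=sp−y≈-1.367188; I≈3.523438, D=e−e_prev≈0.429688; u=3/4·(-1.367188)+1/4·3.523438+0·0.429688≈-0.144531; next y=1/2·0.367188+1/4·(-0.144531)≈0.147461
n=6: y≈0.147461, sp=-1, e=sp−y≈-1.147461; I≈2.375977, D=e−e_prev≈0.219727; u=3/4·(-1.147461)+1/4·2.375977+0·0.219727≈-0.266602; next y=1/2·0.147461+1/4·(-0.266602)≈0.007080
n=7: y≈0.007080, sp=1, e=sp−y≈0.992920; I≈3.368896, D=e−e_prev≈2.140381; u=3/4·0.992920+1/4·3.368896+0·2.140381≈1.586914; next y=1/2·0.007080+1/4·1.586914≈0.400269
n=8: y≈0.400269, sp=1, e=sp−y≈0.599731; I≈3.968628, D=e−e_prev≈-0.393188; u=3/4·0.599731+1/4·3.968628+0·(-0.393188)≈1.441956; next y=1/2·0.400269+1/4·1.441956≈0.560623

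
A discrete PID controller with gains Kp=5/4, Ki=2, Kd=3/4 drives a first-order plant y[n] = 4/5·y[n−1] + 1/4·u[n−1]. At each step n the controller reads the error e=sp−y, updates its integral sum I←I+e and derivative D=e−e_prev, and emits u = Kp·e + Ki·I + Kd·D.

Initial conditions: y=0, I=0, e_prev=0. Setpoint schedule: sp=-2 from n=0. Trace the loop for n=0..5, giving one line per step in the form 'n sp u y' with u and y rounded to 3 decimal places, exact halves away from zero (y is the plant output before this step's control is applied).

(exact arithmetic carried between steps; '≈' marks a value shown rounded to 6 d.p. or computed from one; I and e_prev carry over from the previous line; the table rounds u and y to 3 d.p., halves away from zero)
n=0: y=0, sp=-2, e=sp−y=-2; I=-2, D=e−e_prev=-2; u=5/4·(-2)+2·(-2)+3/4·(-2)=-8; next y=4/5·0+1/4·(-8)=-2
n=1: y=-2, sp=-2, e=sp−y=0; I=-2, D=e−e_prev=2; u=5/4·0+2·(-2)+3/4·2=-2.5; next y=4/5·(-2)+1/4·(-2.5)=-2.225
n=2: y=-2.225, sp=-2, e=sp−y=0.225; I=-1.775, D=e−e_prev=0.225; u=5/4·0.225+2·(-1.775)+3/4·0.225=-3.1; next y=4/5·(-2.225)+1/4·(-3.1)=-2.555
n=3: y=-2.555, sp=-2, e=sp−y=0.555; I=-1.22, D=e−e_prev=0.33; u=5/4·0.555+2·(-1.22)+3/4·0.33=-1.49875; next y=4/5·(-2.555)+1/4·(-1.49875)≈-2.418688
n=4: y≈-2.418688, sp=-2, e=sp−y≈0.418688; I≈-0.801313, D=e−e_prev≈-0.136313; u=5/4·0.418688+2·(-0.801313)+3/4·(-0.136313)≈-1.1815; next y=4/5·(-2.418688)+1/4·(-1.1815)≈-2.230325
n=5: y=-2.230325, sp=-2, e=sp−y=0.230325; I≈-0.570988, D=e−e_prev≈-0.188363; u=5/4·0.230325+2·(-0.570988)+3/4·(-0.188363)≈-0.995341; next y=4/5·(-2.230325)+1/4·(-0.995341)≈-2.033095

0 -2 -8.000 0.000
1 -2 -2.500 -2.000
2 -2 -3.100 -2.225
3 -2 -1.499 -2.555
4 -2 -1.182 -2.419
5 -2 -0.995 -2.230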